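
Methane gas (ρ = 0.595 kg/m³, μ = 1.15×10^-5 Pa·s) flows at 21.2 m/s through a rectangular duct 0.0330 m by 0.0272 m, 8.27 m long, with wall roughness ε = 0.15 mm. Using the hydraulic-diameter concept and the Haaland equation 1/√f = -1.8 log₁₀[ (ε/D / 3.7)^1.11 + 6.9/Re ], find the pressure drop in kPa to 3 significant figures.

ΔP ≈ 1.22 kPa

Hydraulic diameter D_h = 4A/P = 4·(0.033·0.0272)/(2·(0.033+0.0272)) = 0.00359/0.1204 = 0.02982 m.
Re = ρVD_h/μ = 0.595·21.2·0.02982/1.15e-05 = 3.271e+04.
ε/D_h = 0.00015/0.02982 = 0.00503; Haaland gives 1/√f = -1.8 log₁₀[0.000658+0.000211] = 5.51, so f = 0.03294.
ΔP = f(L/D_h)(ρV²/2) = 0.03294·8.27/0.02982·133.7 = 1221 Pa.
ΔP = 1.22 kPa.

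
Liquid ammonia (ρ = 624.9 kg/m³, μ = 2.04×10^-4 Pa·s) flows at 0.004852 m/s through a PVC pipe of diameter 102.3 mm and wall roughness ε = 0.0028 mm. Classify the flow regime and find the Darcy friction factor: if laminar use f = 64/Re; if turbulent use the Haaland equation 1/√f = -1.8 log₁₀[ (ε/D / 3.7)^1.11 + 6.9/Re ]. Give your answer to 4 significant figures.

f ≈ 0.04209

Re = ρVD/μ = 624.9·0.004852·0.1023/0.000204 = 1520.
Re < 2300 → laminar, so f = 64/Re = 0.04209 (roughness is irrelevant in laminar flow).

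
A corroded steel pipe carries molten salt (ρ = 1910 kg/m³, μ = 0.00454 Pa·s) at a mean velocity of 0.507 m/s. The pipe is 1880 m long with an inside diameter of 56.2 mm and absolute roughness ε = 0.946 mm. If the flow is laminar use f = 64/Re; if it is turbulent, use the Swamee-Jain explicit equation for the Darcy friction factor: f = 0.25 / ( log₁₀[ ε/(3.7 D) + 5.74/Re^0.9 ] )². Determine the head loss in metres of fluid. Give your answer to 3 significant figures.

Reynolds number Re = ρVD/μ = 1910 · 0.507 · 0.0562 / 0.00454 = 1.199e+04.
Re > 4000 → turbulent. Relative roughness ε/D = 0.000946/0.0562 = 0.0168. Swamee-Jain: f = 0.25/(log₁₀[0.0168/3.7 + 5.74/1.199e+04^0.9])² = 0.25/(log₁₀[0.00455 + 0.00122])² = 0.25/(-2.239)² = 0.04989.
Darcy-Weisbach: ΔP = f(L/D)(ρV²/2) = 0.04989·(1880/0.0562)·(1910·0.507²/2) = 0.04989·3.345e+04·245.5 = 4.097e+05 Pa.
Head loss h_f = ΔP/(ρg) = 4.097e+05/(1910·9.81) = 21.9 m.

h_f ≈ 21.9 m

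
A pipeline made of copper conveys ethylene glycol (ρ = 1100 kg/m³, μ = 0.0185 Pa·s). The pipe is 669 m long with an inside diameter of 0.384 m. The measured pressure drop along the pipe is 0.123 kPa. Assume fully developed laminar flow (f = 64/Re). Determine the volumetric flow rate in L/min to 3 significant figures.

For laminar flow, f = 64/Re with Re = ρVD/μ, so Darcy-Weisbach reduces to ΔP = 32μLV/D². Solving for V: V = ΔP·D²/(32μL) = 123·(0.384)²/(32·0.0185·669) = 0.0458 m/s.
Check: Re = ρVD/μ = 1100·0.0458·0.384/0.0185 = 1046 < 2300, so the laminar assumption holds.
Q = V·A = 0.0458·(π/4·0.384²) = 0.005304 m³/s = 318 L/min.

Q ≈ 318 L/min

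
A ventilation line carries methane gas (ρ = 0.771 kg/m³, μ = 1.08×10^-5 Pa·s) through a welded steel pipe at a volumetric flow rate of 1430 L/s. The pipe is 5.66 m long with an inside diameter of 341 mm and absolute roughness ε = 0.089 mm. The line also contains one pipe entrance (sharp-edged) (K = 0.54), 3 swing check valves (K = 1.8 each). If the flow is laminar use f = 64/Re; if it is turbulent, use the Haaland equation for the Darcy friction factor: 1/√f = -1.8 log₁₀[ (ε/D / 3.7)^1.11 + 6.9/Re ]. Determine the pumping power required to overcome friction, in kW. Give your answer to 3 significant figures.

P ≈ 0.839 kW

Q = 1430 L/s = 1430/1000 = 1.43 m³/s.
Cross-sectional area A = πD²/4 = π(0.341)²/4 = 0.09133 m²; mean velocity V = Q/A = 1.43/0.09133 = 15.66 m/s.
Reynolds number Re = ρVD/μ = 0.771 · 15.66 · 0.341 / 1.08e-05 = 3.812e+05.
Re > 4000 → turbulent. Relative roughness ε/D = 8.9e-05/0.341 = 0.000261. Haaland: 1/√f = -1.8 log₁₀[(0.000261/3.7)^1.11 + 6.9/3.812e+05] = -1.8 log₁₀[2.46e-05 + 1.81e-05] = 7.864, so f = 0.01617.
Total minor-loss coefficient ΣK = 1·0.54 + 3·1.8 = 5.94.
ΔP = [f·L/D + ΣK]·(ρV²/2) = [0.01617·5.66/0.341 + 5.94]·(0.771·15.66²/2) = [0.2684 + 5.94]·94.51 = 586.8 Pa.
Pumping power P = QΔP = 1.43·586.8 = 839.1 W = 0.839 kW.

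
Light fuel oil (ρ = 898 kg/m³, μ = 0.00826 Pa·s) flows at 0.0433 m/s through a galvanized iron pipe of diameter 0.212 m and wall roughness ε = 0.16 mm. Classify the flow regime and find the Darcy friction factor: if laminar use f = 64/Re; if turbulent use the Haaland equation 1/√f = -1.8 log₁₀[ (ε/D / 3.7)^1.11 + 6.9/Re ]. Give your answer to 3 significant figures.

f ≈ 0.0641

Re = ρVD/μ = 898·0.0433·0.212/0.00826 = 998.
Re < 2300 → laminar, so f = 64/Re = 0.06413 (roughness is irrelevant in laminar flow).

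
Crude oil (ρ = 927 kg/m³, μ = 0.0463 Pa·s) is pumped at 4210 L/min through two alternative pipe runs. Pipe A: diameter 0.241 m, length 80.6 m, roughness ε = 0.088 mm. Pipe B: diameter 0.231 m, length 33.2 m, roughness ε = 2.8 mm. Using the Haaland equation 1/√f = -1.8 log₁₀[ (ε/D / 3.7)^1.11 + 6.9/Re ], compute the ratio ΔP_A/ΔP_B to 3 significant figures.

ΔP_A/ΔP_B ≈ 1.44

Pipe A: V = Q/A = 0.07017/0.04562 = 1.538 m/s; Re = 7422; ε/D = 0.000365; Haaland → f = 0.03395; ΔP_A = f(L/D)(ρV²/2) = 1.245e+04 Pa.
Pipe B: V = Q/A = 0.07017/0.04191 = 1.674 m/s; Re = 7743; ε/D = 0.0121; Haaland → f = 0.04641; ΔP_B = f(L/D)(ρV²/2) = 8666 Pa.
ΔP_A/ΔP_B = 1.245e+04/8666 = 1.44.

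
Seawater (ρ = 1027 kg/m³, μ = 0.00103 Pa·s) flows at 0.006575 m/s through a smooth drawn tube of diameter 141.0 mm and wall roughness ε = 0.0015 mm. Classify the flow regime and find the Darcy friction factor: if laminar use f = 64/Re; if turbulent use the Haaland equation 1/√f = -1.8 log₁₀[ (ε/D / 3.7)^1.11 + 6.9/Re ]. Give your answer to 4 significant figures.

f ≈ 0.06924

Re = ρVD/μ = 1027·0.006575·0.141/0.00103 = 924.4.
Re < 2300 → laminar, so f = 64/Re = 0.06924 (roughness is irrelevant in laminar flow).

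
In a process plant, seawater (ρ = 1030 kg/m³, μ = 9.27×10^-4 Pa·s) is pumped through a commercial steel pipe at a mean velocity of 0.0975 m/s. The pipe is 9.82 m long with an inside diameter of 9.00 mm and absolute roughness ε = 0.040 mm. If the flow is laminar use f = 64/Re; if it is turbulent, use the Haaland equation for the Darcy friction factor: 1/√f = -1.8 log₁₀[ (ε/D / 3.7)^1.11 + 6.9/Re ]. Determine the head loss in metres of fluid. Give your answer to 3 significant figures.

Reynolds number Re = ρVD/μ = 1030 · 0.0975 · 0.009 / 0.000927 = 975.
Re < 2300 → laminar flow, so f = 64/Re = 64/975 = 0.06564 (the turbulent correlation is not needed).
Darcy-Weisbach: ΔP = f(L/D)(ρV²/2) = 0.06564·(9.82/0.009)·(1030·0.0975²/2) = 0.06564·1091·4.896 = 350.6 Pa.
Head loss h_f = ΔP/(ρg) = 350.6/(1030·9.81) = 0.0347 m.

h_f ≈ 0.0347 m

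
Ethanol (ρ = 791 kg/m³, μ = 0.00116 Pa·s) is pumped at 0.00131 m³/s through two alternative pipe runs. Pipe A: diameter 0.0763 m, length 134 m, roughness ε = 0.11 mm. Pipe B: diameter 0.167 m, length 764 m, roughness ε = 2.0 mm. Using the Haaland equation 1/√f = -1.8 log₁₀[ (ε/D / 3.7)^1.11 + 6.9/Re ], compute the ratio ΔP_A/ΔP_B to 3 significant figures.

ΔP_A/ΔP_B ≈ 5.64

Pipe A: V = Q/A = 0.00131/0.004572 = 0.2865 m/s; Re = 1.491e+04; ε/D = 0.00144; Haaland → f = 0.03009; ΔP_A = f(L/D)(ρV²/2) = 1716 Pa.
Pipe B: V = Q/A = 0.00131/0.0219 = 0.05981 m/s; Re = 6811; ε/D = 0.012; Haaland → f = 0.04699; ΔP_B = f(L/D)(ρV²/2) = 304.1 Pa.
ΔP_A/ΔP_B = 1716/304.1 = 5.64.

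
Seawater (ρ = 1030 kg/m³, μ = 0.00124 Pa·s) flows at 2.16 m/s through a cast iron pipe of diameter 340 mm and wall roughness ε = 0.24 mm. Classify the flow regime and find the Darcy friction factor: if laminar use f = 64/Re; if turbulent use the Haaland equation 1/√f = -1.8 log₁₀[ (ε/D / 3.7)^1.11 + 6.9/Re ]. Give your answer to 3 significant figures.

Re = ρVD/μ = 1030·2.16·0.34/0.00124 = 6.1e+05.
Re > 4000 → turbulent. ε/D = 0.00024/0.34 = 0.000706; Haaland: 1/√f = -1.8 log₁₀[7.44e-05 + 1.13e-05] = 7.321, so f = 0.01866.

f ≈ 0.0187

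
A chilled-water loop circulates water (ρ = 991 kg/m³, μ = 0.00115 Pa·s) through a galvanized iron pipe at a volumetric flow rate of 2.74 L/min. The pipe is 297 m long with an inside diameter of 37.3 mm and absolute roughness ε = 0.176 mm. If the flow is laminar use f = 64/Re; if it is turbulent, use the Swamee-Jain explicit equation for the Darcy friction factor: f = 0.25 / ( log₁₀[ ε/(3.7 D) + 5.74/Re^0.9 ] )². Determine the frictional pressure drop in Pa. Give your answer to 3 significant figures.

ΔP ≈ 328 Pa

Q = 2.74 L/min = 2.74/60000 = 4.567e-05 m³/s.
Cross-sectional area A = πD²/4 = π(0.0373)²/4 = 0.001093 m²; mean velocity V = Q/A = 4.567e-05/0.001093 = 0.04179 m/s.
Reynolds number Re = ρVD/μ = 991 · 0.04179 · 0.0373 / 0.00115 = 1343.
Re < 2300 → laminar flow, so f = 64/Re = 64/1343 = 0.04764 (the turbulent correlation is not needed).
Darcy-Weisbach: ΔP = f(L/D)(ρV²/2) = 0.04764·(297/0.0373)·(991·0.04179²/2) = 0.04764·7962·0.8654 = 328.3 Pa.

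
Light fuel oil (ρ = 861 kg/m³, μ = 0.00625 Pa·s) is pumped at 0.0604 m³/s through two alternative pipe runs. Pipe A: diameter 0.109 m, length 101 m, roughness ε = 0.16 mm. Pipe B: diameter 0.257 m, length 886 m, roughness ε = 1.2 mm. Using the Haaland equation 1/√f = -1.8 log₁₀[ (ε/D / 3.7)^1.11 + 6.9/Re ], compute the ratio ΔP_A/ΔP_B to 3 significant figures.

Pipe A: V = Q/A = 0.0604/0.009331 = 6.473 m/s; Re = 9.719e+04; ε/D = 0.00147; Haaland → f = 0.02352; ΔP_A = f(L/D)(ρV²/2) = 3.931e+05 Pa.
Pipe B: V = Q/A = 0.0604/0.05187 = 1.164 m/s; Re = 4.122e+04; ε/D = 0.00467; Haaland → f = 0.03187; ΔP_B = f(L/D)(ρV²/2) = 6.413e+04 Pa.
ΔP_A/ΔP_B = 3.931e+05/6.413e+04 = 6.13.

ΔP_A/ΔP_B ≈ 6.13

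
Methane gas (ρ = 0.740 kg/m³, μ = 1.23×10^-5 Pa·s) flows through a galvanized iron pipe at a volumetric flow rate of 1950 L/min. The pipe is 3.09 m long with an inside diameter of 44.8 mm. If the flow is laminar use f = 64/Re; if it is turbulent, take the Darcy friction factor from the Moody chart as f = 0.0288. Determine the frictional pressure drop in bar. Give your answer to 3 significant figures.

ΔP ≈ 0.00312 bar

Q = 1950 L/min = 1950/60000 = 0.0325 m³/s.
Cross-sectional area A = πD²/4 = π(0.0448)²/4 = 0.001576 m²; mean velocity V = Q/A = 0.0325/0.001576 = 20.62 m/s.
Reynolds number Re = ρVD/μ = 0.74 · 20.62 · 0.0448 / 1.23e-05 = 5.557e+04.
Re > 4000 → turbulent; use the Moody-chart value f = 0.0288.
Darcy-Weisbach: ΔP = f(L/D)(ρV²/2) = 0.0288·(3.09/0.0448)·(0.74·20.62²/2) = 0.0288·68.97·157.3 = 312.4 Pa.
ΔP = 312.4 Pa = 0.00312 bar.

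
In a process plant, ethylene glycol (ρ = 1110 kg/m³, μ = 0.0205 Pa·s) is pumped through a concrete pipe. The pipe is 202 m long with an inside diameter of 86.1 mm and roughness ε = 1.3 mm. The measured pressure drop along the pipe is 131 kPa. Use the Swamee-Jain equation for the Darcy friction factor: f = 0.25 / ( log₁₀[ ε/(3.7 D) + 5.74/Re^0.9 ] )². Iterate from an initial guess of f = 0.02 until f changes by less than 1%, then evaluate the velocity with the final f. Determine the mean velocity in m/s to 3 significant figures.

Rearranging Darcy-Weisbach: V = √(2·ΔP·D/(f·L·ρ)). With ε/D = 0.0013/0.0861 = 0.0151, iterate starting from f = 0.02:
  f = 0.02 → V = √(2·1.31e+05·0.0861/(0.02·202·1110)) = 2.243 m/s; Re = ρVD/μ = 1.046e+04; f → 0.04885
  f = 0.04885 → V = 1.435 m/s; Re = 6691; f → 0.05114
  f = 0.05114 → V = 1.403 m/s; Re = 6539; f → 0.05128
Converged (Δf/f < 1%). With the final f = 0.05128: V = √(2·1.31e+05·0.0861/(0.05128·202·1110)) = 1.401 m/s.

V ≈ 1.40 m/s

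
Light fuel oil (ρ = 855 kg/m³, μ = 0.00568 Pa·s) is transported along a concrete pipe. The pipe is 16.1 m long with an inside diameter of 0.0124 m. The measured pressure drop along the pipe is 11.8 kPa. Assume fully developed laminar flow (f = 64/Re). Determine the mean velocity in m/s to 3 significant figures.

For laminar flow, f = 64/Re with Re = ρVD/μ, so Darcy-Weisbach reduces to ΔP = 32μLV/D². Solving for V: V = ΔP·D²/(32μL) = 1.18e+04·(0.0124)²/(32·0.00568·16.1) = 0.62 m/s.
Check: Re = ρVD/μ = 855·0.62·0.0124/0.00568 = 1157 < 2300, so the laminar assumption holds.

V ≈ 0.620 m/s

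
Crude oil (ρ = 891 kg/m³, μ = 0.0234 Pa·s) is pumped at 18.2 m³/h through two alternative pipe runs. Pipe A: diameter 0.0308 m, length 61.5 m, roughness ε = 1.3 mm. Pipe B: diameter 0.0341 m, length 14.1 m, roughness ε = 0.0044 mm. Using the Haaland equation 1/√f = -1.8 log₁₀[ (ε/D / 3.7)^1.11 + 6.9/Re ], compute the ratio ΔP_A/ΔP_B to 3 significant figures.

ΔP_A/ΔP_B ≈ 14.9

Pipe A: V = Q/A = 0.005056/0.0007451 = 6.785 m/s; Re = 7958; ε/D = 0.0422; Haaland → f = 0.06961; ΔP_A = f(L/D)(ρV²/2) = 2.851e+06 Pa.
Pipe B: V = Q/A = 0.005056/0.0009133 = 5.536 m/s; Re = 7188; ε/D = 0.000129; Haaland → f = 0.03401; ΔP_B = f(L/D)(ρV²/2) = 1.92e+05 Pa.
ΔP_A/ΔP_B = 2.851e+06/1.92e+05 = 14.9.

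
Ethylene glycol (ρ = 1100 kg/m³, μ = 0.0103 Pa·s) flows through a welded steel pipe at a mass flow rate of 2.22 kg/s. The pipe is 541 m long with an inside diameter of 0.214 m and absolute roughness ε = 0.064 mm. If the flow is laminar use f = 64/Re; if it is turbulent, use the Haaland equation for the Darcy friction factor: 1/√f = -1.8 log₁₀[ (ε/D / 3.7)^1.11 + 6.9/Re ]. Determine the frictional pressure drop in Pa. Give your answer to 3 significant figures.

ΔP ≈ 218 Pa

A = πD²/4 = π(0.214)²/4 = 0.03597 m²; mean velocity V = ṁ/(ρA) = 2.22/(1100 · 0.03597) = 0.05611 m/s.
Reynolds number Re = ρVD/μ = 1100 · 0.05611 · 0.214 / 0.0103 = 1282.
Re < 2300 → laminar flow, so f = 64/Re = 64/1282 = 0.04991 (the turbulent correlation is not needed).
Darcy-Weisbach: ΔP = f(L/D)(ρV²/2) = 0.04991·(541/0.214)·(1100·0.05611²/2) = 0.04991·2528·1.732 = 218.5 Pa.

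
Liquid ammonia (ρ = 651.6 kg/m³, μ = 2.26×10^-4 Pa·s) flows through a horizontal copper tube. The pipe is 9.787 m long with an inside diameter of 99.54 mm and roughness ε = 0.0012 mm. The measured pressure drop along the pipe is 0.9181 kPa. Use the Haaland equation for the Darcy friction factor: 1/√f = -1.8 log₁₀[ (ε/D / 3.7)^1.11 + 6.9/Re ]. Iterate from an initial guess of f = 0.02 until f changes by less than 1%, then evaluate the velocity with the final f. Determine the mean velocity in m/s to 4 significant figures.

Rearranging Darcy-Weisbach: V = √(2·ΔP·D/(f·L·ρ)). With ε/D = 1.2e-06/0.09954 = 1.21e-05, iterate starting from f = 0.02:
  f = 0.02 → V = √(2·918.1·0.09954/(0.02·9.787·651.6)) = 1.197 m/s; Re = ρVD/μ = 3.436e+05; f → 0.01409
  f = 0.01409 → V = 1.426 m/s; Re = 4.093e+05; f → 0.01366
  f = 0.01366 → V = 1.448 m/s; Re = 4.157e+05; f → 0.01363
Converged (Δf/f < 1%). With the final f = 0.01363: V = √(2·918.1·0.09954/(0.01363·9.787·651.6)) = 1.45 m/s.

V ≈ 1.450 m/s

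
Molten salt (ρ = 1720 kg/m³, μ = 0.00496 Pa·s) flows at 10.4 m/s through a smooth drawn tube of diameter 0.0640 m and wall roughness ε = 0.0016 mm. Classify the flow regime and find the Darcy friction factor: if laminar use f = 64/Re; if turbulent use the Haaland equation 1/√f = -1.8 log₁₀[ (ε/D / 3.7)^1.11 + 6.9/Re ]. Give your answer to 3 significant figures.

f ≈ 0.0153

Re = ρVD/μ = 1720·10.4·0.064/0.00496 = 2.308e+05.
Re > 4000 → turbulent. ε/D = 1.6e-06/0.064 = 2.5e-05; Haaland: 1/√f = -1.8 log₁₀[1.82e-06 + 2.99e-05] = 8.098, so f = 0.01525.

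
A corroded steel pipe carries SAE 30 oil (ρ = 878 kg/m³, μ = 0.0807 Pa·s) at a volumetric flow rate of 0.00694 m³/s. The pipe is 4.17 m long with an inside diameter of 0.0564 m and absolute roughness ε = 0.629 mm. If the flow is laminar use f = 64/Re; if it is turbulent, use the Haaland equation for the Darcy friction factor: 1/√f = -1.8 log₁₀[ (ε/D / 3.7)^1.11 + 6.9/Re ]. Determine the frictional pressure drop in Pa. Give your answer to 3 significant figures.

ΔP ≈ 9400 Pa

Cross-sectional area A = πD²/4 = π(0.0564)²/4 = 0.002498 m²; mean velocity V = Q/A = 0.00694/0.002498 = 2.778 m/s.
Reynolds number Re = ρVD/μ = 878 · 2.778 · 0.0564 / 0.0807 = 1705.
Re < 2300 → laminar flow, so f = 64/Re = 64/1705 = 0.03755 (the turbulent correlation is not needed).
Darcy-Weisbach: ΔP = f(L/D)(ρV²/2) = 0.03755·(4.17/0.0564)·(878·2.778²/2) = 0.03755·73.94·3388 = 9404 Pa.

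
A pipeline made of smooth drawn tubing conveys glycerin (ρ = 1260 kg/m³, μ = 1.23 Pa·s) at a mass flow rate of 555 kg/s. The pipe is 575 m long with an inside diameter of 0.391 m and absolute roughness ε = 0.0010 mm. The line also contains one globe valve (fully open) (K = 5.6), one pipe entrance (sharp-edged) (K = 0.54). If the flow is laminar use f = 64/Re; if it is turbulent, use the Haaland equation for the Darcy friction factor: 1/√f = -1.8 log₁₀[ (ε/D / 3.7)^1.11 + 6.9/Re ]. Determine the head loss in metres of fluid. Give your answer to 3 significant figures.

A = πD²/4 = π(0.391)²/4 = 0.1201 m²; mean velocity V = ṁ/(ρA) = 555/(1260 · 0.1201) = 3.668 m/s.
Reynolds number Re = ρVD/μ = 1260 · 3.668 · 0.391 / 1.23 = 1469.
Re < 2300 → laminar flow, so f = 64/Re = 64/1469 = 0.04356 (the turbulent correlation is not needed).
Total minor-loss coefficient ΣK = 1·5.6 + 1·0.54 = 6.14.
ΔP = [f·L/D + ΣK]·(ρV²/2) = [0.04356·575/0.391 + 6.14]·(1260·3.668²/2) = [64.05 + 6.14]·8478 = 5.951e+05 Pa.
Head loss h_f = ΔP/(ρg) = 5.951e+05/(1260·9.81) = 48.1 m.

h_f ≈ 48.1 m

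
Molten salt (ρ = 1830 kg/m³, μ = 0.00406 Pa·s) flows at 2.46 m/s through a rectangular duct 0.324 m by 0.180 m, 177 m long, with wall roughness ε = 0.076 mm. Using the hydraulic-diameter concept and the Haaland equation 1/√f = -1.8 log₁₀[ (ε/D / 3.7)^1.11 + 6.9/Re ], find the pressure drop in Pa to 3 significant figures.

Hydraulic diameter D_h = 4A/P = 4·(0.324·0.18)/(2·(0.324+0.18)) = 0.2333/1.008 = 0.2314 m.
Re = ρVD_h/μ = 1830·2.46·0.2314/0.00406 = 2.566e+05.
ε/D_h = 7.6e-05/0.2314 = 0.000328; Haaland gives 1/√f = -1.8 log₁₀[3.18e-05+2.69e-05] = 7.617, so f = 0.01724.
ΔP = f(L/D_h)(ρV²/2) = 0.01724·177/0.2314·5537 = 7.3e+04 Pa.

ΔP ≈ 73000 Pa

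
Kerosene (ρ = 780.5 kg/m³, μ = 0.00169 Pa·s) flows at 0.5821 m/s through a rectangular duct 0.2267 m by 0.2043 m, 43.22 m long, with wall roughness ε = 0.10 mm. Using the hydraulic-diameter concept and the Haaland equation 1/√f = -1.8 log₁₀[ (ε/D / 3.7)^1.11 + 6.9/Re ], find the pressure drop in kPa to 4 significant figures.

Hydraulic diameter D_h = 4A/P = 4·(0.2267·0.2043)/(2·(0.2267+0.2043)) = 0.1853/0.862 = 0.2149 m.
Re = ρVD_h/μ = 780.5·0.5821·0.2149/0.00169 = 5.778e+04.
ε/D_h = 0.0001/0.2149 = 0.000465; Haaland gives 1/√f = -1.8 log₁₀[4.68e-05+0.000119] = 6.803, so f = 0.02161.
ΔP = f(L/D_h)(ρV²/2) = 0.02161·43.22/0.2149·132.2 = 574.6 Pa.
ΔP = 0.5746 kPa.

ΔP ≈ 0.5746 kPa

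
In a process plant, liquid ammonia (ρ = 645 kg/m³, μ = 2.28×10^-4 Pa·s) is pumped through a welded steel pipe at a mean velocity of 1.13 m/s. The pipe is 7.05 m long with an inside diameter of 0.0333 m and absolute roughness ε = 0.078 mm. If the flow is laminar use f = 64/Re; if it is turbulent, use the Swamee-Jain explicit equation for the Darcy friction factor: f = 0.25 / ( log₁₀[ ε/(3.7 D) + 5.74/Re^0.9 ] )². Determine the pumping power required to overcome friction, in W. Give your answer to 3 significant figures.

P ≈ 2.24 W

Reynolds number Re = ρVD/μ = 645 · 1.13 · 0.0333 / 0.000228 = 1.065e+05.
Re > 4000 → turbulent. Relative roughness ε/D = 7.8e-05/0.0333 = 0.00234. Swamee-Jain: f = 0.25/(log₁₀[0.00234/3.7 + 5.74/1.065e+05^0.9])² = 0.25/(log₁₀[0.000633 + 0.000172])² = 0.25/(-3.094)² = 0.02611.
Darcy-Weisbach: ΔP = f(L/D)(ρV²/2) = 0.02611·(7.05/0.0333)·(645·1.13²/2) = 0.02611·211.7·411.8 = 2276 Pa.
Q = V·A = 1.13·0.0008709 = 0.0009841 m³/s.
Pumping power P = QΔP = 0.0009841·2276 = 2.240 W = 2.24 W.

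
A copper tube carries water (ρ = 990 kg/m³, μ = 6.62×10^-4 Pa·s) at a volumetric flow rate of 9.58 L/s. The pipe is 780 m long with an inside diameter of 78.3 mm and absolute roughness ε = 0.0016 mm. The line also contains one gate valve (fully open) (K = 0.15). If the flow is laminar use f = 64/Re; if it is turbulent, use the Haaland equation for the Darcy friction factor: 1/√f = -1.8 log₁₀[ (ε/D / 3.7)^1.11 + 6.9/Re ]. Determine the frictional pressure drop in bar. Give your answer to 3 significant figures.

Q = 9.58 L/s = 9.58/1000 = 0.00958 m³/s.
Cross-sectional area A = πD²/4 = π(0.0783)²/4 = 0.004815 m²; mean velocity V = Q/A = 0.00958/0.004815 = 1.99 m/s.
Reynolds number Re = ρVD/μ = 990 · 1.99 · 0.0783 / 0.000662 = 2.33e+05.
Re > 4000 → turbulent. Relative roughness ε/D = 1.6e-06/0.0783 = 2.04e-05. Haaland: 1/√f = -1.8 log₁₀[(2.04e-05/3.7)^1.11 + 6.9/2.33e+05] = -1.8 log₁₀[1.46e-06 + 2.96e-05] = 8.114, so f = 0.01519.
Total minor-loss coefficient ΣK = 1·0.15 = 0.15.
ΔP = [f·L/D + ΣK]·(ρV²/2) = [0.01519·780/0.0783 + 0.15]·(990·1.99²/2) = [151.3 + 0.15]·1959 = 2.968e+05 Pa.
ΔP = 2.968e+05 Pa = 2.97 bar.

ΔP ≈ 2.97 bar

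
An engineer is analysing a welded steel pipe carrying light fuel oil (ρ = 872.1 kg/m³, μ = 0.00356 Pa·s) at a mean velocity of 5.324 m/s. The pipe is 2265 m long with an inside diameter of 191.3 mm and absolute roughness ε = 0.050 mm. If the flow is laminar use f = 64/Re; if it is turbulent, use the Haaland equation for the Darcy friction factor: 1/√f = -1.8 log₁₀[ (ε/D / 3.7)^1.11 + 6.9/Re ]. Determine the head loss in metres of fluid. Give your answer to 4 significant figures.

h_f ≈ 288.0 m

Reynolds number Re = ρVD/μ = 872.1 · 5.324 · 0.1913 / 0.00356 = 2.495e+05.
Re > 4000 → turbulent. Relative roughness ε/D = 5e-05/0.1913 = 0.000261. Haaland: 1/√f = -1.8 log₁₀[(0.000261/3.7)^1.11 + 6.9/2.495e+05] = -1.8 log₁₀[2.47e-05 + 2.77e-05] = 7.706, so f = 0.01684.
Darcy-Weisbach: ΔP = f(L/D)(ρV²/2) = 0.01684·(2265/0.1913)·(872.1·5.324²/2) = 0.01684·1.184e+04·1.236e+04 = 2.464e+06 Pa.
Head loss h_f = ΔP/(ρg) = 2.464e+06/(872.1·9.81) = 288.0 m.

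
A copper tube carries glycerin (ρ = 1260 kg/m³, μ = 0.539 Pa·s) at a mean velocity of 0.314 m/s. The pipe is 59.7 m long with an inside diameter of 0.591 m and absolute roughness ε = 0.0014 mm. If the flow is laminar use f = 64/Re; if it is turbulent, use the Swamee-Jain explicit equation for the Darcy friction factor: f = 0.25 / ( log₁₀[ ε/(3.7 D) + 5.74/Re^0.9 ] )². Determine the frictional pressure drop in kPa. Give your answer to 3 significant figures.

ΔP ≈ 0.926 kPa

Reynolds number Re = ρVD/μ = 1260 · 0.314 · 0.591 / 0.539 = 433.8.
Re < 2300 → laminar flow, so f = 64/Re = 64/433.8 = 0.1475 (the turbulent correlation is not needed).
Darcy-Weisbach: ΔP = f(L/D)(ρV²/2) = 0.1475·(59.7/0.591)·(1260·0.314²/2) = 0.1475·101·62.12 = 925.7 Pa.
ΔP = 925.7 Pa = 0.926 kPa.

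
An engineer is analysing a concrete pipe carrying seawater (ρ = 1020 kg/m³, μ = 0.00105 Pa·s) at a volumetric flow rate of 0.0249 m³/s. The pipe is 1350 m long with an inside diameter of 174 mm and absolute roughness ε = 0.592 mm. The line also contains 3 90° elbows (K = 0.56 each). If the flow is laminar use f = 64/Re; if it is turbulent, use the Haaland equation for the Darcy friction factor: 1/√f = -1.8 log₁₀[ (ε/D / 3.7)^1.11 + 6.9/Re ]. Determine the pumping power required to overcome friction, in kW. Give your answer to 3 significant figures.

Cross-sectional area A = πD²/4 = π(0.174)²/4 = 0.02378 m²; mean velocity V = Q/A = 0.0249/0.02378 = 1.047 m/s.
Reynolds number Re = ρVD/μ = 1020 · 1.047 · 0.174 / 0.00105 = 1.77e+05.
Re > 4000 → turbulent. Relative roughness ε/D = 0.000592/0.174 = 0.0034. Haaland: 1/√f = -1.8 log₁₀[(0.0034/3.7)^1.11 + 6.9/1.77e+05] = -1.8 log₁₀[0.000426 + 3.9e-05] = 5.998, so f = 0.02779.
Total minor-loss coefficient ΣK = 3·0.56 = 1.68.
ΔP = [f·L/D + ΣK]·(ρV²/2) = [0.02779·1350/0.174 + 1.68]·(1020·1.047²/2) = [215.6 + 1.68]·559.2 = 1.215e+05 Pa.
Pumping power P = QΔP = 0.0249·1.215e+05 = 3026 W = 3.03 kW.

P ≈ 3.03 kW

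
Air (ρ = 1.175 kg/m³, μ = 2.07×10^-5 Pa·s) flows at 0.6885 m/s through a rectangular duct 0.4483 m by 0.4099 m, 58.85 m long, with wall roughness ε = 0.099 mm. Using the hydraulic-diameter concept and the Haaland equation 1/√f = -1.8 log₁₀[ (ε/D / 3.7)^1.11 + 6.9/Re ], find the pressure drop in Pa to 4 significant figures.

Hydraulic diameter D_h = 4A/P = 4·(0.4483·0.4099)/(2·(0.4483+0.4099)) = 0.735/1.716 = 0.4282 m.
Re = ρVD_h/μ = 1.175·0.6885·0.4282/2.07e-05 = 1.674e+04.
ε/D_h = 9.9e-05/0.4282 = 0.000231; Haaland gives 1/√f = -1.8 log₁₀[2.15e-05+0.000412] = 6.053, so f = 0.02729.
ΔP = f(L/D_h)(ρV²/2) = 0.02729·58.85/0.4282·0.2785 = 1.045 Pa.

ΔP ≈ 1.045 Pa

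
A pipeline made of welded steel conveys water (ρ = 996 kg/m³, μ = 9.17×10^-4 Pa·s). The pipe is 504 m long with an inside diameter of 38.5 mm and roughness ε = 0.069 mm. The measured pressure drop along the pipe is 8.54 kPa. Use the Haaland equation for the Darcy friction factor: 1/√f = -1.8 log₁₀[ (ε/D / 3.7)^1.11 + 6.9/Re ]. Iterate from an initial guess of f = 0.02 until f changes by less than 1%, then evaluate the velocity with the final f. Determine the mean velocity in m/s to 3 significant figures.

Rearranging Darcy-Weisbach: V = √(2·ΔP·D/(f·L·ρ)). With ε/D = 6.9e-05/0.0385 = 0.00179, iterate starting from f = 0.02:
  f = 0.02 → V = √(2·8540·0.0385/(0.02·504·996)) = 0.2559 m/s; Re = ρVD/μ = 1.07e+04; f → 0.03278
  f = 0.03278 → V = 0.1999 m/s; Re = 8360; f → 0.03463
  f = 0.03463 → V = 0.1945 m/s; Re = 8133; f → 0.03486
Converged (Δf/f < 1%). With the final f = 0.03486: V = √(2·8540·0.0385/(0.03486·504·996)) = 0.1939 m/s.

V ≈ 0.194 m/s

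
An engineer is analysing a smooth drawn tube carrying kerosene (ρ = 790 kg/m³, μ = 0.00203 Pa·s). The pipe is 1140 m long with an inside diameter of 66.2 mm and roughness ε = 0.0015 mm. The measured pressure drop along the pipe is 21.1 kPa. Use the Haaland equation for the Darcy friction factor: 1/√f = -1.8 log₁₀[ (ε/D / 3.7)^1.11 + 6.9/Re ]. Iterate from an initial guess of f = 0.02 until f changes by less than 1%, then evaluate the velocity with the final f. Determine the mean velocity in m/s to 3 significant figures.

Rearranging Darcy-Weisbach: V = √(2·ΔP·D/(f·L·ρ)). With ε/D = 1.5e-06/0.0662 = 2.27e-05, iterate starting from f = 0.02:
  f = 0.02 → V = √(2·2.11e+04·0.0662/(0.02·1140·790)) = 0.3938 m/s; Re = ρVD/μ = 1.015e+04; f → 0.03078
  f = 0.03078 → V = 0.3174 m/s; Re = 8178; f → 0.03268
  f = 0.03268 → V = 0.3081 m/s; Re = 7937; f → 0.03296
Converged (Δf/f < 1%). With the final f = 0.03296: V = √(2·2.11e+04·0.0662/(0.03296·1140·790)) = 0.3068 m/s.

V ≈ 0.307 m/s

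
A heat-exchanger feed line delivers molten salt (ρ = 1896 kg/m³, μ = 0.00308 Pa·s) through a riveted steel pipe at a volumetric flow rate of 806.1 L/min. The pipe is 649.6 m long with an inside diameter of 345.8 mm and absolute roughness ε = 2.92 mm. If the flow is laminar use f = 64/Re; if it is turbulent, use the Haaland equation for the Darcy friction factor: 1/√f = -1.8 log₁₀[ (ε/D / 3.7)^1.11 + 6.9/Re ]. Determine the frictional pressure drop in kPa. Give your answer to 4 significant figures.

ΔP ≈ 1.380 kPa

Q = 806.1 L/min = 806.1/60000 = 0.01344 m³/s.
Cross-sectional area A = πD²/4 = π(0.3458)²/4 = 0.09392 m²; mean velocity V = Q/A = 0.01344/0.09392 = 0.1431 m/s.
Reynolds number Re = ρVD/μ = 1896 · 0.1431 · 0.3458 / 0.00308 = 3.045e+04.
Re > 4000 → turbulent. Relative roughness ε/D = 0.00292/0.3458 = 0.00844. Haaland: 1/√f = -1.8 log₁₀[(0.00844/3.7)^1.11 + 6.9/3.045e+04] = -1.8 log₁₀[0.00117 + 0.000227] = 5.139, so f = 0.03786.
Darcy-Weisbach: ΔP = f(L/D)(ρV²/2) = 0.03786·(649.6/0.3458)·(1896·0.1431²/2) = 0.03786·1879·19.4 = 1380 Pa.
ΔP = 1380 Pa = 1.380 kPa.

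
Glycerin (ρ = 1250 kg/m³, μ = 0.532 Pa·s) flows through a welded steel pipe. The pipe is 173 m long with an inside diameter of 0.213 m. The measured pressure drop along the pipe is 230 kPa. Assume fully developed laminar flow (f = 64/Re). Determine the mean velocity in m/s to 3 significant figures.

For laminar flow, f = 64/Re with Re = ρVD/μ, so Darcy-Weisbach reduces to ΔP = 32μLV/D². Solving for V: V = ΔP·D²/(32μL) = 2.3e+05·(0.213)²/(32·0.532·173) = 3.543 m/s.
Check: Re = ρVD/μ = 1250·3.543·0.213/0.532 = 1773 < 2300, so the laminar assumption holds.

V ≈ 3.54 m/s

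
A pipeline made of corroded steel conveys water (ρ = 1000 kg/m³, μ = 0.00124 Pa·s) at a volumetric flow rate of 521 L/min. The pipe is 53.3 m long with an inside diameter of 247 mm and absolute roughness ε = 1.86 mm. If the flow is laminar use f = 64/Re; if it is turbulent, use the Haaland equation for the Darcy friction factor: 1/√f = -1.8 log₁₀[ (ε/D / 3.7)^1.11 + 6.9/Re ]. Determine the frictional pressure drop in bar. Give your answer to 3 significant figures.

ΔP ≈ 0.00129 bar

Q = 521 L/min = 521/60000 = 0.008683 m³/s.
Cross-sectional area A = πD²/4 = π(0.247)²/4 = 0.04792 m²; mean velocity V = Q/A = 0.008683/0.04792 = 0.1812 m/s.
Reynolds number Re = ρVD/μ = 1000 · 0.1812 · 0.247 / 0.00124 = 3.61e+04.
Re > 4000 → turbulent. Relative roughness ε/D = 0.00186/0.247 = 0.00753. Haaland: 1/√f = -1.8 log₁₀[(0.00753/3.7)^1.11 + 6.9/3.61e+04] = -1.8 log₁₀[0.00103 + 0.000191] = 5.244, so f = 0.03636.
Darcy-Weisbach: ΔP = f(L/D)(ρV²/2) = 0.03636·(53.3/0.247)·(1000·0.1812²/2) = 0.03636·215.8·16.42 = 128.8 Pa.
ΔP = 128.8 Pa = 0.00129 bar.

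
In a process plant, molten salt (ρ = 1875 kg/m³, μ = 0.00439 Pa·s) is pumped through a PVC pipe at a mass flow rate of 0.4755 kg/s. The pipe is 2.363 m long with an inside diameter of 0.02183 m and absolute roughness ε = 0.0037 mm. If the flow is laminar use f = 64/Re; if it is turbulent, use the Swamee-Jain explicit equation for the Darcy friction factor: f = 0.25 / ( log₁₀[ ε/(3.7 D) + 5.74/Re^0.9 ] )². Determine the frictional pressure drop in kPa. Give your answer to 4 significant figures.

ΔP ≈ 1.655 kPa

A = πD²/4 = π(0.02183)²/4 = 0.0003743 m²; mean velocity V = ṁ/(ρA) = 0.4755/(1875 · 0.0003743) = 0.6776 m/s.
Reynolds number Re = ρVD/μ = 1875 · 0.6776 · 0.02183 / 0.00439 = 6317.
Re > 4000 → turbulent. Relative roughness ε/D = 3.7e-06/0.02183 = 0.000169. Swamee-Jain: f = 0.25/(log₁₀[0.000169/3.7 + 5.74/6317^0.9])² = 0.25/(log₁₀[4.58e-05 + 0.00218])² = 0.25/(-2.653)² = 0.03553.
Darcy-Weisbach: ΔP = f(L/D)(ρV²/2) = 0.03553·(2.363/0.02183)·(1875·0.6776²/2) = 0.03553·108.2·430.4 = 1655 Pa.
ΔP = 1655 Pa = 1.655 kPa.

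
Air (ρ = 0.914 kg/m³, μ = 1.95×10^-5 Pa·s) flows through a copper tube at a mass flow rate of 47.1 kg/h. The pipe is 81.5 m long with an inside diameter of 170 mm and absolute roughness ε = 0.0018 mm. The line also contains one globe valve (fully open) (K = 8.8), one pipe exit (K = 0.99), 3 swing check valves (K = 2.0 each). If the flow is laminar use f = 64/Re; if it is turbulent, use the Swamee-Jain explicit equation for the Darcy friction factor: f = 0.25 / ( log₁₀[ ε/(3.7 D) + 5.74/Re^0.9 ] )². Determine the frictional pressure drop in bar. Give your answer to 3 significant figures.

ΔP ≈ 6.16×10^-5 bar

ṁ = 47.1 kg/h = 47.1/3600 = 0.01308 kg/s.
A = πD²/4 = π(0.17)²/4 = 0.0227 m²; mean velocity V = ṁ/(ρA) = 0.01308/(0.914 · 0.0227) = 0.6306 m/s.
Reynolds number Re = ρVD/μ = 0.914 · 0.6306 · 0.17 / 1.95e-05 = 5025.
Re > 4000 → turbulent. Relative roughness ε/D = 1.8e-06/0.17 = 1.06e-05. Swamee-Jain: f = 0.25/(log₁₀[1.06e-05/3.7 + 5.74/5025^0.9])² = 0.25/(log₁₀[2.86e-06 + 0.00268])² = 0.25/(-2.572)² = 0.0378.
Total minor-loss coefficient ΣK = 1·8.8 + 1·0.99 + 3·2 = 15.8.
ΔP = [f·L/D + ΣK]·(ρV²/2) = [0.0378·81.5/0.17 + 15.8]·(0.914·0.6306²/2) = [18.12 + 15.8]·0.1818 = 6.164 Pa.
ΔP = 6.164 Pa = 6.16×10^-5 bar.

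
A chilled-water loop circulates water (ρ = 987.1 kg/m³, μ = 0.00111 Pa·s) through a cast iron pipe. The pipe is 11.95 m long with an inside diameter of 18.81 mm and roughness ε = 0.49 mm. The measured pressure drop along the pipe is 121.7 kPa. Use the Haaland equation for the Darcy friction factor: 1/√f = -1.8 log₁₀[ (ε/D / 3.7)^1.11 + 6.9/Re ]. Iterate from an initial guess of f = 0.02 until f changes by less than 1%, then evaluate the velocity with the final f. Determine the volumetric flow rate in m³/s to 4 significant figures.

Q ≈ 7.395×10^-4 m³/s

Rearranging Darcy-Weisbach: V = √(2·ΔP·D/(f·L·ρ)). With ε/D = 0.00049/0.01881 = 0.026, iterate starting from f = 0.02:
  f = 0.02 → V = √(2·1.217e+05·0.01881/(0.02·11.95·987.1)) = 4.405 m/s; Re = ρVD/μ = 7.369e+04; f → 0.05452
  f = 0.05452 → V = 2.668 m/s; Re = 4.463e+04; f → 0.05481
Converged (Δf/f < 1%). With the final f = 0.05481: V = √(2·1.217e+05·0.01881/(0.05481·11.95·987.1)) = 2.661 m/s.
Q = V·A = 2.661·(π/4·0.01881²) = 0.0007395 m³/s = 7.395×10^-4 m³/s.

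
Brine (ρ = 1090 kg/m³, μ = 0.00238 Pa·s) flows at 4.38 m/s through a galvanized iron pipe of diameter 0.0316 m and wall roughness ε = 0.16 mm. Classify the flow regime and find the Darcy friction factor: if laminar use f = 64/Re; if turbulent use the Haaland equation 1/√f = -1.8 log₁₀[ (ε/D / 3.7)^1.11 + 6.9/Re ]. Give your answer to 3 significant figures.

f ≈ 0.0319

Re = ρVD/μ = 1090·4.38·0.0316/0.00238 = 6.339e+04.
Re > 4000 → turbulent. ε/D = 0.00016/0.0316 = 0.00506; Haaland: 1/√f = -1.8 log₁₀[0.000663 + 0.000109] = 5.603, so f = 0.03185.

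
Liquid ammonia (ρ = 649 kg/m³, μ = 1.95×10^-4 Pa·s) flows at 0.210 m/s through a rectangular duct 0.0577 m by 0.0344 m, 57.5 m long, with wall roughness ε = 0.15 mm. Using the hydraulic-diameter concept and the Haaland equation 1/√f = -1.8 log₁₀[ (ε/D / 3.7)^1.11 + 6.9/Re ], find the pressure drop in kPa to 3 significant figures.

ΔP ≈ 0.584 kPa

Hydraulic diameter D_h = 4A/P = 4·(0.0577·0.0344)/(2·(0.0577+0.0344)) = 0.00794/0.1842 = 0.0431 m.
Re = ρVD_h/μ = 649·0.21·0.0431/0.000195 = 3.013e+04.
ε/D_h = 0.00015/0.0431 = 0.00348; Haaland gives 1/√f = -1.8 log₁₀[0.000437+0.000229] = 5.718, so f = 0.03059.
ΔP = f(L/D_h)(ρV²/2) = 0.03059·57.5/0.0431·14.31 = 583.9 Pa.
ΔP = 0.584 kPa.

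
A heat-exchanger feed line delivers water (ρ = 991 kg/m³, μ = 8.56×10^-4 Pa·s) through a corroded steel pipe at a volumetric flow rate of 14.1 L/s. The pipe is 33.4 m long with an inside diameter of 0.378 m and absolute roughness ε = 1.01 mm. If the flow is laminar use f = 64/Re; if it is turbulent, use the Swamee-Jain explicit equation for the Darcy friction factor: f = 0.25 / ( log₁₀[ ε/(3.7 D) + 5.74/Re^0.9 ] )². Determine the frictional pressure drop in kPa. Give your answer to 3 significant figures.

Q = 14.1 L/s = 14.1/1000 = 0.0141 m³/s.
Cross-sectional area A = πD²/4 = π(0.378)²/4 = 0.1122 m²; mean velocity V = Q/A = 0.0141/0.1122 = 0.1256 m/s.
Reynolds number Re = ρVD/μ = 991 · 0.1256 · 0.378 / 0.000856 = 5.498e+04.
Re > 4000 → turbulent. Relative roughness ε/D = 0.00101/0.378 = 0.00267. Swamee-Jain: f = 0.25/(log₁₀[0.00267/3.7 + 5.74/5.498e+04^0.9])² = 0.25/(log₁₀[0.000722 + 0.000311])² = 0.25/(-2.986)² = 0.02804.
Darcy-Weisbach: ΔP = f(L/D)(ρV²/2) = 0.02804·(33.4/0.378)·(991·0.1256²/2) = 0.02804·88.36·7.822 = 19.38 Pa.
ΔP = 19.38 Pa = 0.0194 kPa.

ΔP ≈ 0.0194 kPa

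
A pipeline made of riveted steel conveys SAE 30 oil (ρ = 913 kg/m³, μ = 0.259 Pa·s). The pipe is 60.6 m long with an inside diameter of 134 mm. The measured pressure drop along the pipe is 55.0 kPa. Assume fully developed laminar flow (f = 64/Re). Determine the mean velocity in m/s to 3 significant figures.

V ≈ 1.97 m/s

For laminar flow, f = 64/Re with Re = ρVD/μ, so Darcy-Weisbach reduces to ΔP = 32μLV/D². Solving for V: V = ΔP·D²/(32μL) = 5.5e+04·(0.134)²/(32·0.259·60.6) = 1.966 m/s.
Check: Re = ρVD/μ = 913·1.966·0.134/0.259 = 928.8 < 2300, so the laminar assumption holds.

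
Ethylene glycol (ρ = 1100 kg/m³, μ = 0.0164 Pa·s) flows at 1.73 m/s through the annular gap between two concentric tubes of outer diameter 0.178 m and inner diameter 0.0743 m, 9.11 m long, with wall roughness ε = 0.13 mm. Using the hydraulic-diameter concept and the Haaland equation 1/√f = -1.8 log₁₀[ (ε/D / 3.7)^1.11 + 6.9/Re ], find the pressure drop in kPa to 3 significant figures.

ΔP ≈ 4.51 kPa

Hydraulic diameter D_h = 4A/P = D_o - D_i = 0.178 - 0.0743 = 0.1037 m.
Re = ρVD_h/μ = 1100·1.73·0.1037/0.0164 = 1.203e+04.
ε/D_h = 0.00013/0.1037 = 0.00125; Haaland gives 1/√f = -1.8 log₁₀[0.000141+0.000573] = 5.663, so f = 0.03118.
ΔP = f(L/D_h)(ρV²/2) = 0.03118·9.11/0.1037·1646 = 4509 Pa.
ΔP = 4.51 kPa.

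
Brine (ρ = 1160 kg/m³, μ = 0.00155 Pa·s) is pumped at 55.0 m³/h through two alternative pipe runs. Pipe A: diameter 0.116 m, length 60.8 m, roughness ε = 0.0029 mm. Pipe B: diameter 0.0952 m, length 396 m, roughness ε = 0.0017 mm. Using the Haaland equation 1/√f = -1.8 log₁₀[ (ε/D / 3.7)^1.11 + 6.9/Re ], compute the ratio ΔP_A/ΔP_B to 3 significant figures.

ΔP_A/ΔP_B ≈ 0.0596

Pipe A: V = Q/A = 0.01528/0.01057 = 1.446 m/s; Re = 1.255e+05; ε/D = 2.5e-05; Haaland → f = 0.01712; ΔP_A = f(L/D)(ρV²/2) = 1.088e+04 Pa.
Pipe B: V = Q/A = 0.01528/0.007118 = 2.146 m/s; Re = 1.529e+05; ε/D = 1.79e-05; Haaland → f = 0.01643; ΔP_B = f(L/D)(ρV²/2) = 1.826e+05 Pa.
ΔP_A/ΔP_B = 1.088e+04/1.826e+05 = 0.0596.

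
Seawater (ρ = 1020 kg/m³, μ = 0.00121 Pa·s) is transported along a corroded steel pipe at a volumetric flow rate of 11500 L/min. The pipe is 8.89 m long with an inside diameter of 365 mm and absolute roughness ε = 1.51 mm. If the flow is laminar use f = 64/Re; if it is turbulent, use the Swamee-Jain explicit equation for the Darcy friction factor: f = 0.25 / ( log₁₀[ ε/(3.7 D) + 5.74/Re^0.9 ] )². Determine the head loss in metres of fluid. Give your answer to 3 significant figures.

Q = 11500 L/min = 11500/60000 = 0.1917 m³/s.
Cross-sectional area A = πD²/4 = π(0.365)²/4 = 0.1046 m²; mean velocity V = Q/A = 0.1917/0.1046 = 1.832 m/s.
Reynolds number Re = ρVD/μ = 1020 · 1.832 · 0.365 / 0.00121 = 5.636e+05.
Re > 4000 → turbulent. Relative roughness ε/D = 0.00151/0.365 = 0.00414. Swamee-Jain: f = 0.25/(log₁₀[0.00414/3.7 + 5.74/5.636e+05^0.9])² = 0.25/(log₁₀[0.00112 + 3.83e-05])² = 0.25/(-2.937)² = 0.02898.
Darcy-Weisbach: ΔP = f(L/D)(ρV²/2) = 0.02898·(8.89/0.365)·(1020·1.832²/2) = 0.02898·24.36·1711 = 1208 Pa.
Head loss h_f = ΔP/(ρg) = 1208/(1020·9.81) = 0.121 m.

h_f ≈ 0.121 m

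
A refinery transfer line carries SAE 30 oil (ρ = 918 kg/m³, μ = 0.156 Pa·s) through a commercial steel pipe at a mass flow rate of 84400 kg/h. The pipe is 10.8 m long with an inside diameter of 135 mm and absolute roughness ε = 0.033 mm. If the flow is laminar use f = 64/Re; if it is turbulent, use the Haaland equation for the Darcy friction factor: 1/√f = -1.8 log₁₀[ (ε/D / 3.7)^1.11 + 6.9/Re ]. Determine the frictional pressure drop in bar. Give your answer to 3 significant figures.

ṁ = 84400 kg/h = 84400/3600 = 23.44 kg/s.
A = πD²/4 = π(0.135)²/4 = 0.01431 m²; mean velocity V = ṁ/(ρA) = 23.44/(918 · 0.01431) = 1.784 m/s.
Reynolds number Re = ρVD/μ = 918 · 1.784 · 0.135 / 0.156 = 1417.
Re < 2300 → laminar flow, so f = 64/Re = 64/1417 = 0.04515 (the turbulent correlation is not needed).
Darcy-Weisbach: ΔP = f(L/D)(ρV²/2) = 0.04515·(10.8/0.135)·(918·1.784²/2) = 0.04515·80·1461 = 5278 Pa.
ΔP = 5278 Pa = 0.0528 bar.

ΔP ≈ 0.0528 bar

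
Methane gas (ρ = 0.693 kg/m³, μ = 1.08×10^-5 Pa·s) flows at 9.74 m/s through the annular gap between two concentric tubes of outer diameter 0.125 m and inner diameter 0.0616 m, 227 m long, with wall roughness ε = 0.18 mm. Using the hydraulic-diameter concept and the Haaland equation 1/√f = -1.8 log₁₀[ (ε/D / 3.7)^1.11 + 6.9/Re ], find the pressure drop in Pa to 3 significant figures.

Hydraulic diameter D_h = 4A/P = D_o - D_i = 0.125 - 0.0616 = 0.0634 m.
Re = ρVD_h/μ = 0.693·9.74·0.0634/1.08e-05 = 3.962e+04.
ε/D_h = 0.00018/0.0634 = 0.00284; Haaland gives 1/√f = -1.8 log₁₀[0.000349+0.000174] = 5.907, so f = 0.02866.
ΔP = f(L/D_h)(ρV²/2) = 0.02866·227/0.0634·32.87 = 3373 Pa.

ΔP ≈ 3370 Pa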